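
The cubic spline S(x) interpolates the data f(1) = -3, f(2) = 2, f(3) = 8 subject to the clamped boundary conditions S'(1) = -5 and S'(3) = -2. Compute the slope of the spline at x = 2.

Let m_i = S''(x_i). Step sizes h_i = 1, 1; slopes of the chords Δ_i = (y_(i+1) - y_i)/h_i = 5, 6.
  1·m_0 + 4·m_1 + 1·m_2 = 6(Δ_1 - Δ_0) = 6
Clamped end conditions give two more equations: 2h_0·m_0 + h_0·m_1 = 6(Δ_0 - S'(1)) = 60 and h_1·m_1 + 2h_1·m_2 = 6(S'(3) - Δ_1) = -48.
Solving: m_0 = 30, m_1 = 0, m_2 = -24.
On [2, 3], S'(x) = b_1 + 2c_1·(x - 2) + 3d_1·(x - 2)² with b_1 = Δ_1 - h_1(2m_1 + m_2)/6 = 10, c_1 = m_1/2 = 0, d_1 = (m_2 - m_1)/(6h_1) = -4. So S'(2) = 10.

10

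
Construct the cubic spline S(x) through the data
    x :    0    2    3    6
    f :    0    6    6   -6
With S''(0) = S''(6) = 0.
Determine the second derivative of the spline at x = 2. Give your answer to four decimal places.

Let M_i = S''(x_i). Step sizes h_i = 2, 1, 3; slopes of the chords Δ_i = (y_(i+1) - y_i)/h_i = 3, 0, -4.
  2·M_0 + 6·M_1 + 1·M_2 = 6(Δ_1 - Δ_0) = -18
  1·M_1 + 8·M_2 + 3·M_3 = 6(Δ_2 - Δ_1) = -24
Natural end conditions: M_0 = M_3 = 0.
Solving the tridiagonal system: M_0 = 0, M_1 = -120/47, M_2 = -126/47, M_3 = 0.

-2.5532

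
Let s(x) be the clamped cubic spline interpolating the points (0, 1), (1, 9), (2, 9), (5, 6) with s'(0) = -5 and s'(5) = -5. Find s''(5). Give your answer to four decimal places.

-6.4828

Let M_i = s''(x_i). Step sizes h_i = 1, 1, 3; slopes of the chords Δ_i = (y_(i+1) - y_i)/h_i = 8, 0, -1.
  1·M_0 + 4·M_1 + 1·M_2 = 6(Δ_1 - Δ_0) = -48
  1·M_1 + 8·M_2 + 3·M_3 = 6(Δ_2 - Δ_1) = -6
Clamped end conditions give two more equations: 2h_0·M_0 + h_0·M_1 = 6(Δ_0 - s'(0)) = 78 and h_2·M_2 + 2h_2·M_3 = 6(s'(5) - Δ_2) = -24.
Hence M_0 = 1512/29, M_1 = -762/29, M_2 = 144/29, M_3 = -188/29.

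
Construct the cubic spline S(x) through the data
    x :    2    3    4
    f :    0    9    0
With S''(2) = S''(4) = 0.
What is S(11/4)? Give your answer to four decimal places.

8.2266

With M_i denoting the second derivative at x_i, h_i = 1, 1, and Δ_i = (y_(i+1) − y_i)/h_i = 9, -9:
  1·M_0 + 4·M_1 + 1·M_2 = 6(Δ_1 - Δ_0) = -108
Natural end conditions: M_0 = M_2 = 0.
Forward elimination and back-substitution give M_0 = 0, M_1 = -27, M_2 = 0.
On [2, 3], S(x) = 0 + 27/2·(x - 2) + 0·(x - 2)² - 9/2·(x - 2)³.
With (x - 2) = 3/4: S(11/4) = 1053/128.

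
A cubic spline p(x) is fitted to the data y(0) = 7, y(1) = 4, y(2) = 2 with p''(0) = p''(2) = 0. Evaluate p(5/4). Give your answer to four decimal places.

3.4180

Put m_i = p'' at the i-th knot. Here h = (1, 1) and Δ = (-3, -2), so the interior equations h_(i-1)·m_(i-1) + 2(h_(i-1)+h_i)·m_i + h_i·m_(i+1) = 6(Δ_i − Δ_(i-1)) read
  1·m_0 + 4·m_1 + 1·m_2 = 6(Δ_1 - Δ_0) = 6
Natural end conditions: m_0 = m_2 = 0.
Solving the tridiagonal system: m_0 = 0, m_1 = 3/2, m_2 = 0.
On [1, 2], p(x) = 4 - 5/2·(x - 1) + 3/4·(x - 1)² - 1/4·(x - 1)³.
With (x - 1) = 1/4: p(5/4) = 875/256.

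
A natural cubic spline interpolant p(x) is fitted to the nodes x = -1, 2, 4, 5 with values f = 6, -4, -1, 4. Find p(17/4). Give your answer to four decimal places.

Let M_i = p''(x_i). Step sizes h_i = 3, 2, 1; slopes of the chords Δ_i = (y_(i+1) - y_i)/h_i = -10/3, 3/2, 5.
  3·M_0 + 10·M_1 + 2·M_2 = 6(Δ_1 - Δ_0) = 29
  2·M_1 + 6·M_2 + 1·M_3 = 6(Δ_2 - Δ_1) = 21
Natural end conditions: M_0 = M_3 = 0.
Forward elimination and back-substitution give M_0 = 0, M_1 = 33/14, M_2 = 19/7, M_3 = 0.
On [4, 5], p(x) = -1 + 86/21·(x - 4) + 19/14·(x - 4)² - 19/42·(x - 4)³.
With (x - 4) = 1/4: p(17/4) = 13/128.

0.1016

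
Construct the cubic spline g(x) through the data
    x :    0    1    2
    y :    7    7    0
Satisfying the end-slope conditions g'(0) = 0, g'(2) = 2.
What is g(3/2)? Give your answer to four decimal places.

Write m_i for g''(x_i). With h_i = 1, 1 and divided differences Δ_i = 0, -7, the continuity of g' gives the tridiagonal system
  1·m_0 + 4·m_1 + 1·m_2 = 6(Δ_1 - Δ_0) = -42
Clamped end conditions give two more equations: 2h_0·m_0 + h_0·m_1 = 6(Δ_0 - g'(0)) = 0 and h_1·m_1 + 2h_1·m_2 = 6(g'(2) - Δ_1) = 54.
Forward elimination and back-substitution give m_0 = 23/2, m_1 = -23, m_2 = 77/2.
On [1, 2], g(x) = 7 - 23/4·(x - 1) - 23/2·(x - 1)² + 41/4·(x - 1)³.
With (x - 1) = 1/2: g(3/2) = 81/32.

2.5313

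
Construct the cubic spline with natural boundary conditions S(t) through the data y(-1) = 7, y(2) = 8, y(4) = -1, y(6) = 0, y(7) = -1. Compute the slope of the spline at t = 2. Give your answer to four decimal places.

-3.6859

Put M_i = S'' at the i-th knot. Here h = (3, 2, 2, 1) and Δ = (1/3, -9/2, 1/2, -1), so the interior equations h_(i-1)·M_(i-1) + 2(h_(i-1)+h_i)·M_i + h_i·M_(i+1) = 6(Δ_i − Δ_(i-1)) read
  3·M_0 + 10·M_1 + 2·M_2 = 6(Δ_1 - Δ_0) = -29
  2·M_1 + 8·M_2 + 2·M_3 = 6(Δ_2 - Δ_1) = 30
  2·M_2 + 6·M_3 + 1·M_4 = 6(Δ_3 - Δ_2) = -9
Natural end conditions: M_0 = M_4 = 0.
Solving: M_0 = 0, M_1 = -209/52, M_2 = 291/52, M_3 = -175/52, M_4 = 0.
On [2, 4], S'(t) = b_1 + 2c_1·(t - 2) + 3d_1·(t - 2)² with b_1 = Δ_1 - h_1(2M_1 + M_2)/6 = -575/156, c_1 = M_1/2 = -209/104, d_1 = (M_2 - M_1)/(6h_1) = 125/156. So S'(2) = -575/156.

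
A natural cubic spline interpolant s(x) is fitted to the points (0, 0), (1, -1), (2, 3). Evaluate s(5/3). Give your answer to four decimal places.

1.2963

With M_i denoting the second derivative at x_i, h_i = 1, 1, and Δ_i = (y_(i+1) − y_i)/h_i = -1, 4:
  1·M_0 + 4·M_1 + 1·M_2 = 6(Δ_1 - Δ_0) = 30
Natural end conditions: M_0 = M_2 = 0.
Hence M_0 = 0, M_1 = 15/2, M_2 = 0.
On [1, 2], s(x) = -1 + 3/2·(x - 1) + 15/4·(x - 1)² - 5/4·(x - 1)³.
With (x - 1) = 2/3: s(5/3) = 35/27.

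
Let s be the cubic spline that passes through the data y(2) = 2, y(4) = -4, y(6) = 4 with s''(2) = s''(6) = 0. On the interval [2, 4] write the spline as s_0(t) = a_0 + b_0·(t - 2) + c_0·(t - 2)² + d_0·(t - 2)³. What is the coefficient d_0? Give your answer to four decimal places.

0.4375

Let M_i = s''(x_i). Step sizes h_i = 2, 2; slopes of the chords Δ_i = (y_(i+1) - y_i)/h_i = -3, 4.
  2·M_0 + 8·M_1 + 2·M_2 = 6(Δ_1 - Δ_0) = 42
Natural end conditions: M_0 = M_2 = 0.
Solving: M_0 = 0, M_1 = 21/4, M_2 = 0.
On [2, 4], with s_0(t) = a_0 + b_0·(t - 2) + c_0·(t - 2)² + d_0·(t - 2)³: c_0 = M_0/2 = 0, d_0 = (M_1 - M_0)/(6h_0) = 7/16, b_0 = Δ_0 - h_0(2M_0 + M_1)/6 = -19/4.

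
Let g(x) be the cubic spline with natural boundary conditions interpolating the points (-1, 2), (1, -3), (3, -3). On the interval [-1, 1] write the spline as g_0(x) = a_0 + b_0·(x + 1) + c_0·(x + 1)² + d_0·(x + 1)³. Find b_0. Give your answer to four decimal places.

-3.1250

Let M_i = g''(x_i). Step sizes h_i = 2, 2; slopes of the chords Δ_i = (y_(i+1) - y_i)/h_i = -5/2, 0.
  2·M_0 + 8·M_1 + 2·M_2 = 6(Δ_1 - Δ_0) = 15
Natural end conditions: M_0 = M_2 = 0.
Solving: M_0 = 0, M_1 = 15/8, M_2 = 0.
On [-1, 1], with g_0(x) = a_0 + b_0·(x + 1) + c_0·(x + 1)² + d_0·(x + 1)³: c_0 = M_0/2 = 0, d_0 = (M_1 - M_0)/(6h_0) = 5/32, b_0 = Δ_0 - h_0(2M_0 + M_1)/6 = -25/8.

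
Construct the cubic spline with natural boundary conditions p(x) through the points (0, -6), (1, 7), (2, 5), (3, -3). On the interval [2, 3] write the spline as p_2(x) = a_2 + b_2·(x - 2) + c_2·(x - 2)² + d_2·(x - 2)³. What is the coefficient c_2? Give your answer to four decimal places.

-1.8000

Write M_i for p''(x_i). With h_i = 1, 1, 1 and divided differences Δ_i = 13, -2, -8, the continuity of p' gives the tridiagonal system
  1·M_0 + 4·M_1 + 1·M_2 = 6(Δ_1 - Δ_0) = -90
  1·M_1 + 4·M_2 + 1·M_3 = 6(Δ_2 - Δ_1) = -36
Natural end conditions: M_0 = M_3 = 0.
Solving: M_0 = 0, M_1 = -108/5, M_2 = -18/5, M_3 = 0.
On [2, 3], with p_2(x) = a_2 + b_2·(x - 2) + c_2·(x - 2)² + d_2·(x - 2)³: c_2 = M_2/2 = -9/5, d_2 = (M_3 - M_2)/(6h_2) = 3/5, b_2 = Δ_2 - h_2(2M_2 + M_3)/6 = -34/5.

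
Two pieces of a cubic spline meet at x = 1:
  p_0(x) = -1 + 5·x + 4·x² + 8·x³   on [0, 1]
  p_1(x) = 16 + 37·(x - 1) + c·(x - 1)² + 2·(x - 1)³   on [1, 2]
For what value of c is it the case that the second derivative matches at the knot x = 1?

28

p_0''(x) = 8 + 48·x, so p_0''(1) = 56. On the right, p_1''(1) = 2c, so c = 28.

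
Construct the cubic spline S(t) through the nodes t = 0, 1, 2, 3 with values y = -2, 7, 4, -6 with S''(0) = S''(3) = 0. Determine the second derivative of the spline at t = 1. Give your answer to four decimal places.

Put σ_i = S'' at the i-th knot. Here h = (1, 1, 1) and Δ = (9, -3, -10), so the interior equations h_(i-1)·σ_(i-1) + 2(h_(i-1)+h_i)·σ_i + h_i·σ_(i+1) = 6(Δ_i − Δ_(i-1)) read
  1·σ_0 + 4·σ_1 + 1·σ_2 = 6(Δ_1 - Δ_0) = -72
  1·σ_1 + 4·σ_2 + 1·σ_3 = 6(Δ_2 - Δ_1) = -42
Natural end conditions: σ_0 = σ_3 = 0.
Forward elimination and back-substitution give σ_0 = 0, σ_1 = -82/5, σ_2 = -32/5, σ_3 = 0.

-16.4000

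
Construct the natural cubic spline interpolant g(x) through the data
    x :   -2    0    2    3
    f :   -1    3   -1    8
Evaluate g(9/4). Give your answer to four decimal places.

Put M_i = g'' at the i-th knot. Here h = (2, 2, 1) and Δ = (2, -2, 9), so the interior equations h_(i-1)·M_(i-1) + 2(h_(i-1)+h_i)·M_i + h_i·M_(i+1) = 6(Δ_i − Δ_(i-1)) read
  2·M_0 + 8·M_1 + 2·M_2 = 6(Δ_1 - Δ_0) = -24
  2·M_1 + 6·M_2 + 1·M_3 = 6(Δ_2 - Δ_1) = 66
Natural end conditions: M_0 = M_3 = 0.
Hence M_0 = 0, M_1 = -69/11, M_2 = 144/11, M_3 = 0.
On [2, 3], g(x) = -1 + 51/11·(x - 2) + 72/11·(x - 2)² - 24/11·(x - 2)³.
With (x - 2) = 1/4: g(9/4) = 47/88.

0.5341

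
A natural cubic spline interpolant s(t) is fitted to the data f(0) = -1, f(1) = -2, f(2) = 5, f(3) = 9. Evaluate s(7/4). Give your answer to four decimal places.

Put m_i = s'' at the i-th knot. Here h = (1, 1, 1) and Δ = (-1, 7, 4), so the interior equations h_(i-1)·m_(i-1) + 2(h_(i-1)+h_i)·m_i + h_i·m_(i+1) = 6(Δ_i − Δ_(i-1)) read
  1·m_0 + 4·m_1 + 1·m_2 = 6(Δ_1 - Δ_0) = 48
  1·m_1 + 4·m_2 + 1·m_3 = 6(Δ_2 - Δ_1) = -18
Natural end conditions: m_0 = m_3 = 0.
Forward elimination and back-substitution give m_0 = 0, m_1 = 14, m_2 = -8, m_3 = 0.
On [1, 2], s(t) = -2 + 11/3·(t - 1) + 7·(t - 1)² - 11/3·(t - 1)³.
With (t - 1) = 3/4: s(7/4) = 201/64.

3.1406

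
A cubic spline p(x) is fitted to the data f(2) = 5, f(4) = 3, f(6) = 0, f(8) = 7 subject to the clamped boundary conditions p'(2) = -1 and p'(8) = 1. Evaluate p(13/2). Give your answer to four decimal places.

Put σ_i = p'' at the i-th knot. Here h = (2, 2, 2) and Δ = (-1, -3/2, 7/2), so the interior equations h_(i-1)·σ_(i-1) + 2(h_(i-1)+h_i)·σ_i + h_i·σ_(i+1) = 6(Δ_i − Δ_(i-1)) read
  2·σ_0 + 8·σ_1 + 2·σ_2 = 6(Δ_1 - Δ_0) = -3
  2·σ_1 + 8·σ_2 + 2·σ_3 = 6(Δ_2 - Δ_1) = 30
Clamped end conditions give two more equations: 2h_0·σ_0 + h_0·σ_1 = 6(Δ_0 - p'(2)) = 0 and h_2·σ_2 + 2h_2·σ_3 = 6(p'(8) - Δ_2) = -15.
Forward elimination and back-substitution give σ_0 = 16/15, σ_1 = -32/15, σ_2 = 179/30, σ_3 = -101/15.
On [6, 8], p(x) = 0 + 53/30·(x - 6) + 179/60·(x - 6)² - 127/120·(x - 6)³.
With (x - 6) = 1/2: p(13/2) = 479/320.

1.4969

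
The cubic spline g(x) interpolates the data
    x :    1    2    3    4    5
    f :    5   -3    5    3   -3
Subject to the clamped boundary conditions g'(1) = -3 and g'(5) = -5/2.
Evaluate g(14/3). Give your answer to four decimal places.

-1.5919

Let M_i = g''(x_i). Step sizes h_i = 1, 1, 1, 1; slopes of the chords Δ_i = (y_(i+1) - y_i)/h_i = -8, 8, -2, -6.
  1·M_0 + 4·M_1 + 1·M_2 = 6(Δ_1 - Δ_0) = 96
  1·M_1 + 4·M_2 + 1·M_3 = 6(Δ_2 - Δ_1) = -60
  1·M_2 + 4·M_3 + 1·M_4 = 6(Δ_3 - Δ_2) = -24
Clamped end conditions give two more equations: 2h_0·M_0 + h_0·M_1 = 6(Δ_0 - g'(1)) = -30 and h_3·M_3 + 2h_3·M_4 = 6(g'(5) - Δ_3) = 21.
Solving: M_0 = -1919/56, M_1 = 1079/28, M_2 = -191/8, M_3 = -85/28, M_4 = 673/56.
On [4, 5], g(x) = 3 - 783/112·(x - 4) - 85/56·(x - 4)² + 281/112·(x - 4)³.
With (x - 4) = 2/3: g(14/3) = -2407/1512.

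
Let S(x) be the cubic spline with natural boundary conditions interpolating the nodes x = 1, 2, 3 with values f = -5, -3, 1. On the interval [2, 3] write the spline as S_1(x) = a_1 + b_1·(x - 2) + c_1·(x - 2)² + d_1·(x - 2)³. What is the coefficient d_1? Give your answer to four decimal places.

-0.5000

Put M_i = S'' at the i-th knot. Here h = (1, 1) and Δ = (2, 4), so the interior equations h_(i-1)·M_(i-1) + 2(h_(i-1)+h_i)·M_i + h_i·M_(i+1) = 6(Δ_i − Δ_(i-1)) read
  1·M_0 + 4·M_1 + 1·M_2 = 6(Δ_1 - Δ_0) = 12
Natural end conditions: M_0 = M_2 = 0.
Forward elimination and back-substitution give M_0 = 0, M_1 = 3, M_2 = 0.
On [2, 3], with S_1(x) = a_1 + b_1·(x - 2) + c_1·(x - 2)² + d_1·(x - 2)³: c_1 = M_1/2 = 3/2, d_1 = (M_2 - M_1)/(6h_1) = -1/2, b_1 = Δ_1 - h_1(2M_1 + M_2)/6 = 3.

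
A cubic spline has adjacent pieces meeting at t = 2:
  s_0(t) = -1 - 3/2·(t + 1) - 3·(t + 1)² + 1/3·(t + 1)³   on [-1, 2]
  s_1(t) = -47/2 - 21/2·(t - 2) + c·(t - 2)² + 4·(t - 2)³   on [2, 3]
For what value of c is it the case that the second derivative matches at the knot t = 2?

0

s_0''(t) = -6 + 2·(t + 1), so s_0''(2) = 0. On the right, s_1''(2) = 2c, so c = 0.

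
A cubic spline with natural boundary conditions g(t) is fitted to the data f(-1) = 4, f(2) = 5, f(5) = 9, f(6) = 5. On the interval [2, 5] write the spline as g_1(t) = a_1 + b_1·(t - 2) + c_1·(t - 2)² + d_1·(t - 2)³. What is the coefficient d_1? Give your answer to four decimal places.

Put m_i = g'' at the i-th knot. Here h = (3, 3, 1) and Δ = (1/3, 4/3, -4), so the interior equations h_(i-1)·m_(i-1) + 2(h_(i-1)+h_i)·m_i + h_i·m_(i+1) = 6(Δ_i − Δ_(i-1)) read
  3·m_0 + 12·m_1 + 3·m_2 = 6(Δ_1 - Δ_0) = 6
  3·m_1 + 8·m_2 + 1·m_3 = 6(Δ_2 - Δ_1) = -32
Natural end conditions: m_0 = m_3 = 0.
Hence m_0 = 0, m_1 = 48/29, m_2 = -134/29, m_3 = 0.
On [2, 5], with g_1(t) = a_1 + b_1·(t - 2) + c_1·(t - 2)² + d_1·(t - 2)³: c_1 = m_1/2 = 24/29, d_1 = (m_2 - m_1)/(6h_1) = -91/261, b_1 = Δ_1 - h_1(2m_1 + m_2)/6 = 173/87.

-0.3487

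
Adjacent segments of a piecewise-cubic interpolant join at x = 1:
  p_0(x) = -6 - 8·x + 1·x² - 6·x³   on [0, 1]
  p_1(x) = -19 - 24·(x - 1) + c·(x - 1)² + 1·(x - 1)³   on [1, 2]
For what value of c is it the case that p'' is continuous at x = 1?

p_0''(x) = 2 - 36·x, so p_0''(1) = -34. On the right, p_1''(1) = 2c, so c = -17.

-17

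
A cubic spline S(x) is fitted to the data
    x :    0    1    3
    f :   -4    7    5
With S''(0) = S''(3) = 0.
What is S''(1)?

-12

With M_i denoting the second derivative at x_i, h_i = 1, 2, and Δ_i = (y_(i+1) − y_i)/h_i = 11, -1:
  1·M_0 + 6·M_1 + 2·M_2 = 6(Δ_1 - Δ_0) = -72
Natural end conditions: M_0 = M_2 = 0.
Hence M_0 = 0, M_1 = -12, M_2 = 0.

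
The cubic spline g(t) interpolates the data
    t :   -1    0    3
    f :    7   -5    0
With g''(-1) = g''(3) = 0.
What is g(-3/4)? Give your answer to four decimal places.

3.5996

Let σ_i = g''(x_i). Step sizes h_i = 1, 3; slopes of the chords Δ_i = (y_(i+1) - y_i)/h_i = -12, 5/3.
  1·σ_0 + 8·σ_1 + 3·σ_2 = 6(Δ_1 - Δ_0) = 82
Natural end conditions: σ_0 = σ_2 = 0.
Hence σ_0 = 0, σ_1 = 41/4, σ_2 = 0.
On [-1, 0], g(t) = 7 - 329/24·(t + 1) + 0·(t + 1)² + 41/24·(t + 1)³.
With (t + 1) = 1/4: g(-3/4) = 1843/512.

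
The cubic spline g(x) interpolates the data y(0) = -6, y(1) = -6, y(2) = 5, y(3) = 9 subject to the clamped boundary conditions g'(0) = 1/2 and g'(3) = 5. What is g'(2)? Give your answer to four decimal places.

8.5000

With σ_i denoting the second derivative at x_i, h_i = 1, 1, 1, and Δ_i = (y_(i+1) − y_i)/h_i = 0, 11, 4:
  1·σ_0 + 4·σ_1 + 1·σ_2 = 6(Δ_1 - Δ_0) = 66
  1·σ_1 + 4·σ_2 + 1·σ_3 = 6(Δ_2 - Δ_1) = -42
Clamped end conditions give two more equations: 2h_0·σ_0 + h_0·σ_1 = 6(Δ_0 - g'(0)) = -3 and h_2·σ_2 + 2h_2·σ_3 = 6(g'(3) - Δ_2) = 6.
Forward elimination and back-substitution give σ_0 = -14, σ_1 = 25, σ_2 = -20, σ_3 = 13.
On [2, 3], g'(x) = b_2 + 2c_2·(x - 2) + 3d_2·(x - 2)² with b_2 = Δ_2 - h_2(2σ_2 + σ_3)/6 = 17/2, c_2 = σ_2/2 = -10, d_2 = (σ_3 - σ_2)/(6h_2) = 11/2. So g'(2) = 17/2.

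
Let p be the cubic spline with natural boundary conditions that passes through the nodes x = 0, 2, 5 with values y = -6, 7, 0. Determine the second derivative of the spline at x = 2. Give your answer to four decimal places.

-5.3000

Let M_i = p''(x_i). Step sizes h_i = 2, 3; slopes of the chords Δ_i = (y_(i+1) - y_i)/h_i = 13/2, -7/3.
  2·M_0 + 10·M_1 + 3·M_2 = 6(Δ_1 - Δ_0) = -53
Natural end conditions: M_0 = M_2 = 0.
Solving: M_0 = 0, M_1 = -53/10, M_2 = 0.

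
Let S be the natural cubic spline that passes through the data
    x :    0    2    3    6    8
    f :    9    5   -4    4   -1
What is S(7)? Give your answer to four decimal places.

3.2085

Write m_i for S''(x_i). With h_i = 2, 1, 3, 2 and divided differences Δ_i = -2, -9, 8/3, -5/2, the continuity of S' gives the tridiagonal system
  2·m_0 + 6·m_1 + 1·m_2 = 6(Δ_1 - Δ_0) = -42
  1·m_1 + 8·m_2 + 3·m_3 = 6(Δ_2 - Δ_1) = 70
  3·m_2 + 10·m_3 + 2·m_4 = 6(Δ_3 - Δ_2) = -31
Natural end conditions: m_0 = m_4 = 0.
Solving the tridiagonal system: m_0 = 0, m_1 = -3775/416, m_2 = 2589/208, m_3 = -2843/416, m_4 = 0.
On [6, 8], S(x) = 4 + 1283/624·(x - 6) - 2843/832·(x - 6)² + 2843/4992·(x - 6)³.
With (x - 6) = 1: S(7) = 5339/1664.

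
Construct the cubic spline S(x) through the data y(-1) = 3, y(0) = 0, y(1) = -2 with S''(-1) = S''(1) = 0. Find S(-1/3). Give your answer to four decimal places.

0.9074

Write M_i for S''(x_i). With h_i = 1, 1 and divided differences Δ_i = -3, -2, the continuity of S' gives the tridiagonal system
  1·M_0 + 4·M_1 + 1·M_2 = 6(Δ_1 - Δ_0) = 6
Natural end conditions: M_0 = M_2 = 0.
Hence M_0 = 0, M_1 = 3/2, M_2 = 0.
On [-1, 0], S(x) = 3 - 13/4·(x + 1) + 0·(x + 1)² + 1/4·(x + 1)³.
With (x + 1) = 2/3: S(-1/3) = 49/54.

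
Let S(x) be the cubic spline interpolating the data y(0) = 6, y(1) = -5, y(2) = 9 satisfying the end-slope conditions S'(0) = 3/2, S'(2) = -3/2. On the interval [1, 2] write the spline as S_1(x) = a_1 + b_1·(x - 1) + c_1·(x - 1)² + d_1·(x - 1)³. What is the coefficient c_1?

39

Put M_i = S'' at the i-th knot. Here h = (1, 1) and Δ = (-11, 14), so the interior equations h_(i-1)·M_(i-1) + 2(h_(i-1)+h_i)·M_i + h_i·M_(i+1) = 6(Δ_i − Δ_(i-1)) read
  1·M_0 + 4·M_1 + 1·M_2 = 6(Δ_1 - Δ_0) = 150
Clamped end conditions give two more equations: 2h_0·M_0 + h_0·M_1 = 6(Δ_0 - S'(0)) = -75 and h_1·M_1 + 2h_1·M_2 = 6(S'(2) - Δ_1) = -93.
Forward elimination and back-substitution give M_0 = -153/2, M_1 = 78, M_2 = -171/2.
On [1, 2], with S_1(x) = a_1 + b_1·(x - 1) + c_1·(x - 1)² + d_1·(x - 1)³: c_1 = M_1/2 = 39, d_1 = (M_2 - M_1)/(6h_1) = -109/4, b_1 = Δ_1 - h_1(2M_1 + M_2)/6 = 9/4.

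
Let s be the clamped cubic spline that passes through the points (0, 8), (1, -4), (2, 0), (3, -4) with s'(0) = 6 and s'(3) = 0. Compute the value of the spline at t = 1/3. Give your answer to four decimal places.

6.3704

Write M_i for s''(x_i). With h_i = 1, 1, 1 and divided differences Δ_i = -12, 4, -4, the continuity of s' gives the tridiagonal system
  1·M_0 + 4·M_1 + 1·M_2 = 6(Δ_1 - Δ_0) = 96
  1·M_1 + 4·M_2 + 1·M_3 = 6(Δ_2 - Δ_1) = -48
Clamped end conditions give two more equations: 2h_0·M_0 + h_0·M_1 = 6(Δ_0 - s'(0)) = -108 and h_2·M_2 + 2h_2·M_3 = 6(s'(3) - Δ_2) = 24.
Solving: M_0 = -80, M_1 = 52, M_2 = -32, M_3 = 28.
On [0, 1], s(t) = 8 + 6·t - 40·t² + 22·t³.
With t = 1/3: s(1/3) = 172/27.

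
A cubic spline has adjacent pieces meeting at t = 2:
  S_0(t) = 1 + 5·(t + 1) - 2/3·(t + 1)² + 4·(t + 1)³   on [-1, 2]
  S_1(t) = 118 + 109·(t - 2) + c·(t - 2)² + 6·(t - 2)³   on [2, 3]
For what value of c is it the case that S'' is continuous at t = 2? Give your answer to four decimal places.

35.3333

S_0''(t) = -4/3 + 24·(t + 1), so S_0''(2) = 212/3. On the right, S_1''(2) = 2c, so c = 106/3.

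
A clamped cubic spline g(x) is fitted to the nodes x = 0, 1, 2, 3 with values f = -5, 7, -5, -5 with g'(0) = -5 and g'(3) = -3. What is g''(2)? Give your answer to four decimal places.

Put M_i = g'' at the i-th knot. Here h = (1, 1, 1) and Δ = (12, -12, 0), so the interior equations h_(i-1)·M_(i-1) + 2(h_(i-1)+h_i)·M_i + h_i·M_(i+1) = 6(Δ_i − Δ_(i-1)) read
  1·M_0 + 4·M_1 + 1·M_2 = 6(Δ_1 - Δ_0) = -144
  1·M_1 + 4·M_2 + 1·M_3 = 6(Δ_2 - Δ_1) = 72
Clamped end conditions give two more equations: 2h_0·M_0 + h_0·M_1 = 6(Δ_0 - g'(0)) = 102 and h_2·M_2 + 2h_2·M_3 = 6(g'(3) - Δ_2) = -18.
Solving: M_0 = 1274/15, M_1 = -1018/15, M_2 = 638/15, M_3 = -454/15.

42.5333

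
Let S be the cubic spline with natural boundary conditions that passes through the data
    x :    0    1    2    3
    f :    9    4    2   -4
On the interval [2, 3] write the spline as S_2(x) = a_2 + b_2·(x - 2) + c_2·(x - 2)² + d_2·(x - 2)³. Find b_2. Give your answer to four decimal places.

With m_i denoting the second derivative at x_i, h_i = 1, 1, 1, and Δ_i = (y_(i+1) − y_i)/h_i = -5, -2, -6:
  1·m_0 + 4·m_1 + 1·m_2 = 6(Δ_1 - Δ_0) = 18
  1·m_1 + 4·m_2 + 1·m_3 = 6(Δ_2 - Δ_1) = -24
Natural end conditions: m_0 = m_3 = 0.
Forward elimination and back-substitution give m_0 = 0, m_1 = 32/5, m_2 = -38/5, m_3 = 0.
On [2, 3], with S_2(x) = a_2 + b_2·(x - 2) + c_2·(x - 2)² + d_2·(x - 2)³: c_2 = m_2/2 = -19/5, d_2 = (m_3 - m_2)/(6h_2) = 19/15, b_2 = Δ_2 - h_2(2m_2 + m_3)/6 = -52/15.

-3.4667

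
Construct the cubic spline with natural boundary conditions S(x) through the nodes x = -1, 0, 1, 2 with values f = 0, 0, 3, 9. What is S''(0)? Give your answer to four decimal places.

3.6000

Put m_i = S'' at the i-th knot. Here h = (1, 1, 1) and Δ = (0, 3, 6), so the interior equations h_(i-1)·m_(i-1) + 2(h_(i-1)+h_i)·m_i + h_i·m_(i+1) = 6(Δ_i − Δ_(i-1)) read
  1·m_0 + 4·m_1 + 1·m_2 = 6(Δ_1 - Δ_0) = 18
  1·m_1 + 4·m_2 + 1·m_3 = 6(Δ_2 - Δ_1) = 18
Natural end conditions: m_0 = m_3 = 0.
Forward elimination and back-substitution give m_0 = 0, m_1 = 18/5, m_2 = 18/5, m_3 = 0.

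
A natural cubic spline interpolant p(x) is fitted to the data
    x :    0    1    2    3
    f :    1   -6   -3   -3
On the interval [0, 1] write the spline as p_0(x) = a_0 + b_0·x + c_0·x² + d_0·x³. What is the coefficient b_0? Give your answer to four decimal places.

-9.8667

Write m_i for p''(x_i). With h_i = 1, 1, 1 and divided differences Δ_i = -7, 3, 0, the continuity of p' gives the tridiagonal system
  1·m_0 + 4·m_1 + 1·m_2 = 6(Δ_1 - Δ_0) = 60
  1·m_1 + 4·m_2 + 1·m_3 = 6(Δ_2 - Δ_1) = -18
Natural end conditions: m_0 = m_3 = 0.
Solving the tridiagonal system: m_0 = 0, m_1 = 86/5, m_2 = -44/5, m_3 = 0.
On [0, 1], with p_0(x) = a_0 + b_0·x + c_0·x² + d_0·x³: c_0 = m_0/2 = 0, d_0 = (m_1 - m_0)/(6h_0) = 43/15, b_0 = Δ_0 - h_0(2m_0 + m_1)/6 = -148/15.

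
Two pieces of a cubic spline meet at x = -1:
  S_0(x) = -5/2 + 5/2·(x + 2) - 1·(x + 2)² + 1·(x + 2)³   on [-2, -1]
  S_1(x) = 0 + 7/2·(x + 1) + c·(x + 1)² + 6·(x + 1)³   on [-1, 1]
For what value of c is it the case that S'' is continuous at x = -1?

2

S_0''(x) = -2 + 6·(x + 2), so S_0''(-1) = 4. On the right, S_1''(-1) = 2c, so c = 2.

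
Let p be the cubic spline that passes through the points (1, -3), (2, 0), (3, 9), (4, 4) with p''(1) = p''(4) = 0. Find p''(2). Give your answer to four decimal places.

15.2000

Let σ_i = p''(x_i). Step sizes h_i = 1, 1, 1; slopes of the chords Δ_i = (y_(i+1) - y_i)/h_i = 3, 9, -5.
  1·σ_0 + 4·σ_1 + 1·σ_2 = 6(Δ_1 - Δ_0) = 36
  1·σ_1 + 4·σ_2 + 1·σ_3 = 6(Δ_2 - Δ_1) = -84
Natural end conditions: σ_0 = σ_3 = 0.
Forward elimination and back-substitution give σ_0 = 0, σ_1 = 76/5, σ_2 = -124/5, σ_3 = 0.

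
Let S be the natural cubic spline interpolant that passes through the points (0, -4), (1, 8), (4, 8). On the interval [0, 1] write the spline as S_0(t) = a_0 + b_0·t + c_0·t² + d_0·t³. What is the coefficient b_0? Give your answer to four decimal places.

Put M_i = S'' at the i-th knot. Here h = (1, 3) and Δ = (12, 0), so the interior equations h_(i-1)·M_(i-1) + 2(h_(i-1)+h_i)·M_i + h_i·M_(i+1) = 6(Δ_i − Δ_(i-1)) read
  1·M_0 + 8·M_1 + 3·M_2 = 6(Δ_1 - Δ_0) = -72
Natural end conditions: M_0 = M_2 = 0.
Solving the tridiagonal system: M_0 = 0, M_1 = -9, M_2 = 0.
On [0, 1], with S_0(t) = a_0 + b_0·t + c_0·t² + d_0·t³: c_0 = M_0/2 = 0, d_0 = (M_1 - M_0)/(6h_0) = -3/2, b_0 = Δ_0 - h_0(2M_0 + M_1)/6 = 27/2.

13.5000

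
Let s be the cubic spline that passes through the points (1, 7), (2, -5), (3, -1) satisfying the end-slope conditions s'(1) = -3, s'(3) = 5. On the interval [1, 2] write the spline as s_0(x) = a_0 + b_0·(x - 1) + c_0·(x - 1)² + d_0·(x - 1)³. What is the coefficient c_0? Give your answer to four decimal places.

-23.5000

Let M_i = s''(x_i). Step sizes h_i = 1, 1; slopes of the chords Δ_i = (y_(i+1) - y_i)/h_i = -12, 4.
  1·M_0 + 4·M_1 + 1·M_2 = 6(Δ_1 - Δ_0) = 96
Clamped end conditions give two more equations: 2h_0·M_0 + h_0·M_1 = 6(Δ_0 - s'(1)) = -54 and h_1·M_1 + 2h_1·M_2 = 6(s'(3) - Δ_1) = 6.
Forward elimination and back-substitution give M_0 = -47, M_1 = 40, M_2 = -17.
On [1, 2], with s_0(x) = a_0 + b_0·(x - 1) + c_0·(x - 1)² + d_0·(x - 1)³: c_0 = M_0/2 = -47/2, d_0 = (M_1 - M_0)/(6h_0) = 29/2, b_0 = Δ_0 - h_0(2M_0 + M_1)/6 = -3.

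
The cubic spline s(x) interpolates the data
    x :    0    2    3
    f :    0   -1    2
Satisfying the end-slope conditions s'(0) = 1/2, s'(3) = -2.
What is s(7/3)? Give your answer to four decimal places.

With M_i denoting the second derivative at x_i, h_i = 2, 1, and Δ_i = (y_(i+1) − y_i)/h_i = -1/2, 3:
  2·M_0 + 6·M_1 + 1·M_2 = 6(Δ_1 - Δ_0) = 21
Clamped end conditions give two more equations: 2h_0·M_0 + h_0·M_1 = 6(Δ_0 - s'(0)) = -6 and h_1·M_1 + 2h_1·M_2 = 6(s'(3) - Δ_1) = -30.
Solving the tridiagonal system: M_0 = -35/6, M_1 = 26/3, M_2 = -58/3.
On [2, 3], s(x) = -1 + 10/3·(x - 2) + 13/3·(x - 2)² - 14/3·(x - 2)³.
With (x - 2) = 1/3: s(7/3) = 34/81.

0.4198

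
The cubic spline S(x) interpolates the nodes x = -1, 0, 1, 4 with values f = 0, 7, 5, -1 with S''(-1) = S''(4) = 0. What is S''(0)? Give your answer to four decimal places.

Write M_i for S''(x_i). With h_i = 1, 1, 3 and divided differences Δ_i = 7, -2, -2, the continuity of S' gives the tridiagonal system
  1·M_0 + 4·M_1 + 1·M_2 = 6(Δ_1 - Δ_0) = -54
  1·M_1 + 8·M_2 + 3·M_3 = 6(Δ_2 - Δ_1) = 0
Natural end conditions: M_0 = M_3 = 0.
Solving: M_0 = 0, M_1 = -432/31, M_2 = 54/31, M_3 = 0.

-13.9355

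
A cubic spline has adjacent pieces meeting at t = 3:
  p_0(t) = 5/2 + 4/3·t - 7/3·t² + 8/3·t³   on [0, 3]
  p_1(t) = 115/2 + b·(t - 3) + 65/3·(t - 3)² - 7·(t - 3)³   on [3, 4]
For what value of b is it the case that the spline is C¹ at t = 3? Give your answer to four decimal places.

59.3333

p_0'(t) = 4/3 - 14/3·t + 8·t², so p_0'(3) = 178/3. On the right, p_1'(3) = b, so b = 178/3.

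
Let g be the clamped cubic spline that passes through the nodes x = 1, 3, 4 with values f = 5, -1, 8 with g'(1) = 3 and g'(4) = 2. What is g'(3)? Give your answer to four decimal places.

Let m_i = g''(x_i). Step sizes h_i = 2, 1; slopes of the chords Δ_i = (y_(i+1) - y_i)/h_i = -3, 9.
  2·m_0 + 6·m_1 + 1·m_2 = 6(Δ_1 - Δ_0) = 72
Clamped end conditions give two more equations: 2h_0·m_0 + h_0·m_1 = 6(Δ_0 - g'(1)) = -36 and h_1·m_1 + 2h_1·m_2 = 6(g'(4) - Δ_1) = -42.
Forward elimination and back-substitution give m_0 = -64/3, m_1 = 74/3, m_2 = -100/3.
On [3, 4], g'(x) = b_1 + 2c_1·(x - 3) + 3d_1·(x - 3)² with b_1 = Δ_1 - h_1(2m_1 + m_2)/6 = 19/3, c_1 = m_1/2 = 37/3, d_1 = (m_2 - m_1)/(6h_1) = -29/3. So g'(3) = 19/3.

6.3333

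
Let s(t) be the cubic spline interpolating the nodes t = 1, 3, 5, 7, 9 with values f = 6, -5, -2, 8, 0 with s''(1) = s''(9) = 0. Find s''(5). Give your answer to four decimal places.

With σ_i denoting the second derivative at x_i, h_i = 2, 2, 2, 2, and Δ_i = (y_(i+1) − y_i)/h_i = -11/2, 3/2, 5, -4:
  2·σ_0 + 8·σ_1 + 2·σ_2 = 6(Δ_1 - Δ_0) = 42
  2·σ_1 + 8·σ_2 + 2·σ_3 = 6(Δ_2 - Δ_1) = 21
  2·σ_2 + 8·σ_3 + 2·σ_4 = 6(Δ_3 - Δ_2) = -54
Natural end conditions: σ_0 = σ_4 = 0.
Forward elimination and back-substitution give σ_0 = 0, σ_1 = 123/28, σ_2 = 24/7, σ_3 = -213/28, σ_4 = 0.

3.4286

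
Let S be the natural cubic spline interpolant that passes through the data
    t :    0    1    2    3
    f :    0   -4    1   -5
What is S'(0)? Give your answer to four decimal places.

-7.1333

Write m_i for S''(x_i). With h_i = 1, 1, 1 and divided differences Δ_i = -4, 5, -6, the continuity of S' gives the tridiagonal system
  1·m_0 + 4·m_1 + 1·m_2 = 6(Δ_1 - Δ_0) = 54
  1·m_1 + 4·m_2 + 1·m_3 = 6(Δ_2 - Δ_1) = -66
Natural end conditions: m_0 = m_3 = 0.
Hence m_0 = 0, m_1 = 94/5, m_2 = -106/5, m_3 = 0.
On [0, 1], S'(t) = b_0 + 2c_0·t + 3d_0·t² with b_0 = Δ_0 - h_0(2m_0 + m_1)/6 = -107/15, c_0 = m_0/2 = 0, d_0 = (m_1 - m_0)/(6h_0) = 47/15. So S'(0) = -107/15.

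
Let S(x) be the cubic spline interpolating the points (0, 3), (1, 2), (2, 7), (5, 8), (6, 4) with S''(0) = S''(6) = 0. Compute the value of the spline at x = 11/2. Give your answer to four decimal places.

6.1067

With σ_i denoting the second derivative at x_i, h_i = 1, 1, 3, 1, and Δ_i = (y_(i+1) − y_i)/h_i = -1, 5, 1/3, -4:
  1·σ_0 + 4·σ_1 + 1·σ_2 = 6(Δ_1 - Δ_0) = 36
  1·σ_1 + 8·σ_2 + 3·σ_3 = 6(Δ_2 - Δ_1) = -28
  3·σ_2 + 8·σ_3 + 1·σ_4 = 6(Δ_3 - Δ_2) = -26
Natural end conditions: σ_0 = σ_4 = 0.
Hence σ_0 = 0, σ_1 = 1063/106, σ_2 = -218/53, σ_3 = -181/106, σ_4 = 0.
On [5, 6], S(x) = 8 - 1091/318·(x - 5) - 181/212·(x - 5)² + 181/636·(x - 5)³.
With (x - 5) = 1/2: S(11/2) = 10357/1696.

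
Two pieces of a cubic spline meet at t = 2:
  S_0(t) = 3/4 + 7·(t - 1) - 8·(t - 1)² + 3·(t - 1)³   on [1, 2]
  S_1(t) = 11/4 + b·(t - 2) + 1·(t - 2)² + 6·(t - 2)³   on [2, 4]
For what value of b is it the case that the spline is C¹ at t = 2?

0

S_0'(t) = 7 - 16·(t - 1) + 9·(t - 1)², so S_0'(2) = 0. On the right, S_1'(2) = b, so b = 0.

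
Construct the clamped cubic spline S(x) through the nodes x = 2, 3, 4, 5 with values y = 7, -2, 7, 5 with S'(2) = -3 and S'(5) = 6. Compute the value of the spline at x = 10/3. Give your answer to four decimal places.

0.0222

With M_i denoting the second derivative at x_i, h_i = 1, 1, 1, and Δ_i = (y_(i+1) − y_i)/h_i = -9, 9, -2:
  1·M_0 + 4·M_1 + 1·M_2 = 6(Δ_1 - Δ_0) = 108
  1·M_1 + 4·M_2 + 1·M_3 = 6(Δ_2 - Δ_1) = -66
Clamped end conditions give two more equations: 2h_0·M_0 + h_0·M_1 = 6(Δ_0 - S'(2)) = -36 and h_2·M_2 + 2h_2·M_3 = 6(S'(5) - Δ_2) = 48.
Solving the tridiagonal system: M_0 = -208/5, M_1 = 236/5, M_2 = -196/5, M_3 = 218/5.
On [3, 4], S(x) = -2 - 1/5·(x - 3) + 118/5·(x - 3)² - 72/5·(x - 3)³.
With (x - 3) = 1/3: S(10/3) = 1/45.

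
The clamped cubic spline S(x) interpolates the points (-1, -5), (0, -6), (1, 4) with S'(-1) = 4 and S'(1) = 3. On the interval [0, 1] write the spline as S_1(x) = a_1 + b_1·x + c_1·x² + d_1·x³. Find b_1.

Let m_i = S''(x_i). Step sizes h_i = 1, 1; slopes of the chords Δ_i = (y_(i+1) - y_i)/h_i = -1, 10.
  1·m_0 + 4·m_1 + 1·m_2 = 6(Δ_1 - Δ_0) = 66
Clamped end conditions give two more equations: 2h_0·m_0 + h_0·m_1 = 6(Δ_0 - S'(-1)) = -30 and h_1·m_1 + 2h_1·m_2 = 6(S'(1) - Δ_1) = -42.
Solving the tridiagonal system: m_0 = -32, m_1 = 34, m_2 = -38.
On [0, 1], with S_1(x) = a_1 + b_1·x + c_1·x² + d_1·x³: c_1 = m_1/2 = 17, d_1 = (m_2 - m_1)/(6h_1) = -12, b_1 = Δ_1 - h_1(2m_1 + m_2)/6 = 5.

5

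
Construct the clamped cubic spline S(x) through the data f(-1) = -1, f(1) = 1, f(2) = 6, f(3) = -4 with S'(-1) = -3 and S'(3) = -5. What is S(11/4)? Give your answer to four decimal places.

Put σ_i = S'' at the i-th knot. Here h = (2, 1, 1) and Δ = (1, 5, -10), so the interior equations h_(i-1)·σ_(i-1) + 2(h_(i-1)+h_i)·σ_i + h_i·σ_(i+1) = 6(Δ_i − Δ_(i-1)) read
  2·σ_0 + 6·σ_1 + 1·σ_2 = 6(Δ_1 - Δ_0) = 24
  1·σ_1 + 4·σ_2 + 1·σ_3 = 6(Δ_2 - Δ_1) = -90
Clamped end conditions give two more equations: 2h_0·σ_0 + h_0·σ_1 = 6(Δ_0 - S'(-1)) = 24 and h_2·σ_2 + 2h_2·σ_3 = 6(S'(3) - Δ_2) = 30.
Forward elimination and back-substitution give σ_0 = 17/11, σ_1 = 98/11, σ_2 = -358/11, σ_3 = 344/11.
On [2, 3], S(x) = 6 - 48/11·(x - 2) - 179/11·(x - 2)² + 117/11·(x - 2)³.
With (x - 2) = 3/4: S(11/4) = -1365/704.

-1.9389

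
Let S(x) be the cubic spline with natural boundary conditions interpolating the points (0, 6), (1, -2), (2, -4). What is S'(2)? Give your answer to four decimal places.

Write M_i for S''(x_i). With h_i = 1, 1 and divided differences Δ_i = -8, -2, the continuity of S' gives the tridiagonal system
  1·M_0 + 4·M_1 + 1·M_2 = 6(Δ_1 - Δ_0) = 36
Natural end conditions: M_0 = M_2 = 0.
Solving the tridiagonal system: M_0 = 0, M_1 = 9, M_2 = 0.
On [1, 2], S'(x) = b_1 + 2c_1·(x - 1) + 3d_1·(x - 1)² with b_1 = Δ_1 - h_1(2M_1 + M_2)/6 = -5, c_1 = M_1/2 = 9/2, d_1 = (M_2 - M_1)/(6h_1) = -3/2. So S'(2) = -1/2.

-0.5000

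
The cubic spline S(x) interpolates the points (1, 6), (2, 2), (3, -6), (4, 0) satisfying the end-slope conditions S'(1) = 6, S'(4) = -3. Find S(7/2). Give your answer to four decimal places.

-2.3750

Write σ_i for S''(x_i). With h_i = 1, 1, 1 and divided differences Δ_i = -4, -8, 6, the continuity of S' gives the tridiagonal system
  1·σ_0 + 4·σ_1 + 1·σ_2 = 6(Δ_1 - Δ_0) = -24
  1·σ_1 + 4·σ_2 + 1·σ_3 = 6(Δ_2 - Δ_1) = 84
Clamped end conditions give two more equations: 2h_0·σ_0 + h_0·σ_1 = 6(Δ_0 - S'(1)) = -60 and h_2·σ_2 + 2h_2·σ_3 = 6(S'(4) - Δ_2) = -54.
Solving: σ_0 = -26, σ_1 = -8, σ_2 = 34, σ_3 = -44.
On [3, 4], S(x) = -6 + 2·(x - 3) + 17·(x - 3)² - 13·(x - 3)³.
With (x - 3) = 1/2: S(7/2) = -19/8.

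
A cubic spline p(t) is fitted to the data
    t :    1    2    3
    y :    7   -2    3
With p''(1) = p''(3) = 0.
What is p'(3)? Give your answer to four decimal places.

8.5000

Write m_i for p''(x_i). With h_i = 1, 1 and divided differences Δ_i = -9, 5, the continuity of p' gives the tridiagonal system
  1·m_0 + 4·m_1 + 1·m_2 = 6(Δ_1 - Δ_0) = 84
Natural end conditions: m_0 = m_2 = 0.
Hence m_0 = 0, m_1 = 21, m_2 = 0.
On [2, 3], p'(t) = b_1 + 2c_1·(t - 2) + 3d_1·(t - 2)² with b_1 = Δ_1 - h_1(2m_1 + m_2)/6 = -2, c_1 = m_1/2 = 21/2, d_1 = (m_2 - m_1)/(6h_1) = -7/2. So p'(3) = 17/2.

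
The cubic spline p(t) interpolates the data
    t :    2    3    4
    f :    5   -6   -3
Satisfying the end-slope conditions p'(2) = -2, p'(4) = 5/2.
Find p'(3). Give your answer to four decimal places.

-6.1250

Let σ_i = p''(x_i). Step sizes h_i = 1, 1; slopes of the chords Δ_i = (y_(i+1) - y_i)/h_i = -11, 3.
  1·σ_0 + 4·σ_1 + 1·σ_2 = 6(Δ_1 - Δ_0) = 84
Clamped end conditions give two more equations: 2h_0·σ_0 + h_0·σ_1 = 6(Δ_0 - p'(2)) = -54 and h_1·σ_1 + 2h_1·σ_2 = 6(p'(4) - Δ_1) = -3.
Forward elimination and back-substitution give σ_0 = -183/4, σ_1 = 75/2, σ_2 = -81/4.
On [3, 4], p'(t) = b_1 + 2c_1·(t - 3) + 3d_1·(t - 3)² with b_1 = Δ_1 - h_1(2σ_1 + σ_2)/6 = -49/8, c_1 = σ_1/2 = 75/4, d_1 = (σ_2 - σ_1)/(6h_1) = -77/8. So p'(3) = -49/8.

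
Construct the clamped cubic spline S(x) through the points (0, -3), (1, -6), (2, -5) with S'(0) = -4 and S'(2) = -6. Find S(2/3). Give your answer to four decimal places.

Put m_i = S'' at the i-th knot. Here h = (1, 1) and Δ = (-3, 1), so the interior equations h_(i-1)·m_(i-1) + 2(h_(i-1)+h_i)·m_i + h_i·m_(i+1) = 6(Δ_i − Δ_(i-1)) read
  1·m_0 + 4·m_1 + 1·m_2 = 6(Δ_1 - Δ_0) = 24
Clamped end conditions give two more equations: 2h_0·m_0 + h_0·m_1 = 6(Δ_0 - S'(0)) = 6 and h_1·m_1 + 2h_1·m_2 = 6(S'(2) - Δ_1) = -42.
Solving: m_0 = -4, m_1 = 14, m_2 = -28.
On [0, 1], S(x) = -3 - 4·x - 2·x² + 3·x³.
With x = 2/3: S(2/3) = -17/3.

-5.6667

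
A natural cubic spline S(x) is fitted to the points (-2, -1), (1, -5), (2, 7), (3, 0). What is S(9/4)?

Write M_i for S''(x_i). With h_i = 3, 1, 1 and divided differences Δ_i = -4/3, 12, -7, the continuity of S' gives the tridiagonal system
  3·M_0 + 8·M_1 + 1·M_2 = 6(Δ_1 - Δ_0) = 80
  1·M_1 + 4·M_2 + 1·M_3 = 6(Δ_2 - Δ_1) = -114
Natural end conditions: M_0 = M_3 = 0.
Forward elimination and back-substitution give M_0 = 0, M_1 = 14, M_2 = -32, M_3 = 0.
On [2, 3], S(x) = 7 + 11/3·(x - 2) - 16·(x - 2)² + 16/3·(x - 2)³.
With (x - 2) = 1/4: S(9/4) = 7.

7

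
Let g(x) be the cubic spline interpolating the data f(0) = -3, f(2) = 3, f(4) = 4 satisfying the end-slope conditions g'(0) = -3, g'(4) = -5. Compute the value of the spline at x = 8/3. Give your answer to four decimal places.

Let σ_i = g''(x_i). Step sizes h_i = 2, 2; slopes of the chords Δ_i = (y_(i+1) - y_i)/h_i = 3, 1/2.
  2·σ_0 + 8·σ_1 + 2·σ_2 = 6(Δ_1 - Δ_0) = -15
Clamped end conditions give two more equations: 2h_0·σ_0 + h_0·σ_1 = 6(Δ_0 - g'(0)) = 36 and h_1·σ_1 + 2h_1·σ_2 = 6(g'(4) - Δ_1) = -33.
Forward elimination and back-substitution give σ_0 = 83/8, σ_1 = -11/4, σ_2 = -55/8.
On [2, 4], g(x) = 3 + 37/8·(x - 2) - 11/8·(x - 2)² - 11/32·(x - 2)³.
With (x - 2) = 2/3: g(8/3) = 145/27.

5.3704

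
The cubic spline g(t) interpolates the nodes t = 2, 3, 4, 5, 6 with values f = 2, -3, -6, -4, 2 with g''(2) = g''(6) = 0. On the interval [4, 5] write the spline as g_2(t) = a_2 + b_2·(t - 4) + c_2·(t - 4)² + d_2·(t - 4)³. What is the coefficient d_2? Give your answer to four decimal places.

-0.2500

Let σ_i = g''(x_i). Step sizes h_i = 1, 1, 1, 1; slopes of the chords Δ_i = (y_(i+1) - y_i)/h_i = -5, -3, 2, 6.
  1·σ_0 + 4·σ_1 + 1·σ_2 = 6(Δ_1 - Δ_0) = 12
  1·σ_1 + 4·σ_2 + 1·σ_3 = 6(Δ_2 - Δ_1) = 30
  1·σ_2 + 4·σ_3 + 1·σ_4 = 6(Δ_3 - Δ_2) = 24
Natural end conditions: σ_0 = σ_4 = 0.
Hence σ_0 = 0, σ_1 = 3/2, σ_2 = 6, σ_3 = 9/2, σ_4 = 0.
On [4, 5], with g_2(t) = a_2 + b_2·(t - 4) + c_2·(t - 4)² + d_2·(t - 4)³: c_2 = σ_2/2 = 3, d_2 = (σ_3 - σ_2)/(6h_2) = -1/4, b_2 = Δ_2 - h_2(2σ_2 + σ_3)/6 = -3/4.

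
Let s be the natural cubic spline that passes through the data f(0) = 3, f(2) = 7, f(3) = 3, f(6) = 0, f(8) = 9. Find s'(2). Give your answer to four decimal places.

Put m_i = s'' at the i-th knot. Here h = (2, 1, 3, 2) and Δ = (2, -4, -1, 9/2), so the interior equations h_(i-1)·m_(i-1) + 2(h_(i-1)+h_i)·m_i + h_i·m_(i+1) = 6(Δ_i − Δ_(i-1)) read
  2·m_0 + 6·m_1 + 1·m_2 = 6(Δ_1 - Δ_0) = -36
  1·m_1 + 8·m_2 + 3·m_3 = 6(Δ_2 - Δ_1) = 18
  3·m_2 + 10·m_3 + 2·m_4 = 6(Δ_3 - Δ_2) = 33
Natural end conditions: m_0 = m_4 = 0.
Solving: m_0 = 0, m_1 = -2637/416, m_2 = 423/208, m_3 = 1119/416, m_4 = 0.
On [2, 3], s'(t) = b_1 + 2c_1·(t - 2) + 3d_1·(t - 2)² with b_1 = Δ_1 - h_1(2m_1 + m_2)/6 = -463/208, c_1 = m_1/2 = -2637/832, d_1 = (m_2 - m_1)/(6h_1) = 1161/832. So s'(2) = -463/208.

-2.2260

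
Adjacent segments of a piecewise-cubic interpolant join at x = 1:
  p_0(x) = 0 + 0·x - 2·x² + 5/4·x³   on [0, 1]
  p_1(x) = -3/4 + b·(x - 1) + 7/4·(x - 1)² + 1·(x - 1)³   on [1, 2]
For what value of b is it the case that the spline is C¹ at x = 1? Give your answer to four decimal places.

p_0'(x) = 0 - 4·x + 15/4·x², so p_0'(1) = -1/4. On the right, p_1'(1) = b, so b = -1/4.

-0.2500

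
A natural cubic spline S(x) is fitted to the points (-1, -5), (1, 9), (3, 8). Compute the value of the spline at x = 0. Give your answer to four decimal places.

With σ_i denoting the second derivative at x_i, h_i = 2, 2, and Δ_i = (y_(i+1) − y_i)/h_i = 7, -1/2:
  2·σ_0 + 8·σ_1 + 2·σ_2 = 6(Δ_1 - Δ_0) = -45
Natural end conditions: σ_0 = σ_2 = 0.
Hence σ_0 = 0, σ_1 = -45/8, σ_2 = 0.
On [-1, 1], S(x) = -5 + 71/8·(x + 1) + 0·(x + 1)² - 15/32·(x + 1)³.
With (x + 1) = 1: S(0) = 109/32.

3.4063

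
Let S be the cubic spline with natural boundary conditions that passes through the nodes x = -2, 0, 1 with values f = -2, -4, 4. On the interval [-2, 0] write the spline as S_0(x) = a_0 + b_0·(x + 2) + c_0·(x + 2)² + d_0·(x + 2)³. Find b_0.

-4

Put m_i = S'' at the i-th knot. Here h = (2, 1) and Δ = (-1, 8), so the interior equations h_(i-1)·m_(i-1) + 2(h_(i-1)+h_i)·m_i + h_i·m_(i+1) = 6(Δ_i − Δ_(i-1)) read
  2·m_0 + 6·m_1 + 1·m_2 = 6(Δ_1 - Δ_0) = 54
Natural end conditions: m_0 = m_2 = 0.
Solving: m_0 = 0, m_1 = 9, m_2 = 0.
On [-2, 0], with S_0(x) = a_0 + b_0·(x + 2) + c_0·(x + 2)² + d_0·(x + 2)³: c_0 = m_0/2 = 0, d_0 = (m_1 - m_0)/(6h_0) = 3/4, b_0 = Δ_0 - h_0(2m_0 + m_1)/6 = -4.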